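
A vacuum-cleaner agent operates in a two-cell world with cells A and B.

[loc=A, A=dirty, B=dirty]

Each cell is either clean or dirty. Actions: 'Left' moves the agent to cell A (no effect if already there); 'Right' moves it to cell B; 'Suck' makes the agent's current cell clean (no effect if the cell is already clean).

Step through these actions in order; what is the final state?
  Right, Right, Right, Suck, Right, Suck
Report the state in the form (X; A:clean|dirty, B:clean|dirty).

t=1 Right ⇒ (B; A:dirty, B:dirty)
t=2 Right ⇒ (B; A:dirty, B:dirty)
t=3 Right ⇒ (B; A:dirty, B:dirty)
t=4 Suck ⇒ (B; A:dirty, B:clean)
t=5 Right ⇒ (B; A:dirty, B:clean)
t=6 Suck ⇒ (B; A:dirty, B:clean)

(B; A:dirty, B:clean)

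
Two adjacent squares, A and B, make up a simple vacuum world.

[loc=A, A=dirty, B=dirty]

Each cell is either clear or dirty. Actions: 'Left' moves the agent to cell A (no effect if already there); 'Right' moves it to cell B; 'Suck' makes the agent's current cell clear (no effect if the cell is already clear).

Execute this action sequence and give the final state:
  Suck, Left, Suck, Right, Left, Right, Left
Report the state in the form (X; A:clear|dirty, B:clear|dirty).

1) do Suck; now (A; A:clear, B:dirty)
2) do Left; now (A; A:clear, B:dirty)
3) do Suck; now (A; A:clear, B:dirty)
4) do Right; now (B; A:clear, B:dirty)
5) do Left; now (A; A:clear, B:dirty)
6) do Right; now (B; A:clear, B:dirty)
7) do Left; now (A; A:clear, B:dirty)

(A; A:clear, B:dirty)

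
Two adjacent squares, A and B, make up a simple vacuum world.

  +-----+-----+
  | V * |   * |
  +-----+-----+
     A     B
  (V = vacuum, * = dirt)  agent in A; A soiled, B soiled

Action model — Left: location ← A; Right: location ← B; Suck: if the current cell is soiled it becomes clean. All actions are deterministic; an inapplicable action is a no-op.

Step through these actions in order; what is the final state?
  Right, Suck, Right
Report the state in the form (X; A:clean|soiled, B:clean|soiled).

(B; A:soiled, B:clean)

1) do Right; now (B; A:soiled, B:soiled)
2) do Suck; now (B; A:soiled, B:clean)
3) do Right; now (B; A:soiled, B:clean)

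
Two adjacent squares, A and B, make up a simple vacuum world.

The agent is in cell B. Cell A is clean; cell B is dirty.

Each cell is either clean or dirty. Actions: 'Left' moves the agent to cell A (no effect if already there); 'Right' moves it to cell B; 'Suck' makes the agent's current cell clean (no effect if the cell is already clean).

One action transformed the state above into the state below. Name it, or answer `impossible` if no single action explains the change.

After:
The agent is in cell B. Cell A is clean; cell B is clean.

Suck

try  Left: <A|clean|dirty>
try Right: <B|clean|dirty>
try  Suck: <B|clean|clean>  ← match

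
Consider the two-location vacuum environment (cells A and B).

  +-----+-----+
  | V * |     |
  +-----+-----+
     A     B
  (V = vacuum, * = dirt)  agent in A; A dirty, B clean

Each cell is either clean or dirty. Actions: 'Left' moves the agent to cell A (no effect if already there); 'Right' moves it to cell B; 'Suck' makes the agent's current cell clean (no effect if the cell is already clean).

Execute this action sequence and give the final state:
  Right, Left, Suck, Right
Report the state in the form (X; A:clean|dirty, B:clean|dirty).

(B; A:clean, B:clean)

1. Right → (B; A:dirty, B:clean)
2. Left → (A; A:dirty, B:clean)
3. Suck → (A; A:clean, B:clean)
4. Right → (B; A:clean, B:clean)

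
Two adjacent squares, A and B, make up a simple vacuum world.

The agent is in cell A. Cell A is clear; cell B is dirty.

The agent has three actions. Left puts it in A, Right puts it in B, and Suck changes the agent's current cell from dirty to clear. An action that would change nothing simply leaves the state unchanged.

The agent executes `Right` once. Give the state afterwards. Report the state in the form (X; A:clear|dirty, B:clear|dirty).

(B; A:clear, B:dirty)

start: (A; A:clear, B:dirty)
1) do Right; now (B; A:clear, B:dirty)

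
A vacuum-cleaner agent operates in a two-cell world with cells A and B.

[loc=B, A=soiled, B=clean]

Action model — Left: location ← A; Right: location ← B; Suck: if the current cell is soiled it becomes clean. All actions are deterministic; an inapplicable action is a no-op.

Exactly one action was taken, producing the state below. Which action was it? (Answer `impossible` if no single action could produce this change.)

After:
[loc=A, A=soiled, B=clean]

Left

try  Left: loc=A A=soiled B=clean  ← match
try Right: loc=B A=soiled B=clean
try  Suck: loc=B A=soiled B=clean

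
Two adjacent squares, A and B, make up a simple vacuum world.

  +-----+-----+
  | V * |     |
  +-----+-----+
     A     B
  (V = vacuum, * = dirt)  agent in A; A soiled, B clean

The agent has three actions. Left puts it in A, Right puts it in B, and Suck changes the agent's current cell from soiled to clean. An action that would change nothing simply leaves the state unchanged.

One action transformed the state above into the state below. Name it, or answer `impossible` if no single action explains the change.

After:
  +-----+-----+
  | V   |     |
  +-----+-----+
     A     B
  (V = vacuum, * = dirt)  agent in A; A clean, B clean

try  Left: <A|soiled|clean>
try Right: <B|soiled|clean>
try  Suck: <A|clean|clean>  ← match

Suck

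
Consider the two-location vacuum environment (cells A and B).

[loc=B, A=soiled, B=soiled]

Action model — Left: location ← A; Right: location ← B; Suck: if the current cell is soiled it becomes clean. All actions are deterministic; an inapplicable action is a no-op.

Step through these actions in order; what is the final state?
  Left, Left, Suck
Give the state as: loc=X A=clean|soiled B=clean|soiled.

1) do Left; now loc=A A=soiled B=soiled
2) do Left; now loc=A A=soiled B=soiled
3) do Suck; now loc=A A=clean B=soiled

loc=A A=clean B=soiled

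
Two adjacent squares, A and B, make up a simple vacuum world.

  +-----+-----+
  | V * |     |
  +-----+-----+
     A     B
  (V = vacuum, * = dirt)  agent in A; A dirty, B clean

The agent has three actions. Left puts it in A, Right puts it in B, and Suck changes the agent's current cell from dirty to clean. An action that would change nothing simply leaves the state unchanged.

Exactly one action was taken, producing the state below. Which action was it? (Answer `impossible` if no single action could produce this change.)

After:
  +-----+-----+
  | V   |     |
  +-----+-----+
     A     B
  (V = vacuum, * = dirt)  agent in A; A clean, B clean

try  Left: in A — A dirty, B clean
try Right: in B — A dirty, B clean
try  Suck: in A — A clean, B clean  ← match

Suck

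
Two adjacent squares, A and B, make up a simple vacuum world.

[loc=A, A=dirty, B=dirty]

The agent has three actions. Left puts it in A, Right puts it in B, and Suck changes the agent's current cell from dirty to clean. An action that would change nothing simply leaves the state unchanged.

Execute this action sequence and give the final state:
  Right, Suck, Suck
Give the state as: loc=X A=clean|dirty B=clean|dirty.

loc=B A=dirty B=clean

1) do Right; now loc=B A=dirty B=dirty
2) do Suck; now loc=B A=dirty B=clean
3) do Suck; now loc=B A=dirty B=clean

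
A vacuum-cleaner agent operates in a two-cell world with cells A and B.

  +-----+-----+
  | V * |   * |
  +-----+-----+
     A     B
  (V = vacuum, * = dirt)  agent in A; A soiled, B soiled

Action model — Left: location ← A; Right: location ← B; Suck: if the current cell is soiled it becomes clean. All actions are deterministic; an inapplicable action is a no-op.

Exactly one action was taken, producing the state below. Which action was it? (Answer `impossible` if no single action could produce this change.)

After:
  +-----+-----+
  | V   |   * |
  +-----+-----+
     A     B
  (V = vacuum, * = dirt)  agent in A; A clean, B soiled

try  Left: in A — A soiled, B soiled
try Right: in B — A soiled, B soiled
try  Suck: in A — A clean, B soiled  ← match

Suck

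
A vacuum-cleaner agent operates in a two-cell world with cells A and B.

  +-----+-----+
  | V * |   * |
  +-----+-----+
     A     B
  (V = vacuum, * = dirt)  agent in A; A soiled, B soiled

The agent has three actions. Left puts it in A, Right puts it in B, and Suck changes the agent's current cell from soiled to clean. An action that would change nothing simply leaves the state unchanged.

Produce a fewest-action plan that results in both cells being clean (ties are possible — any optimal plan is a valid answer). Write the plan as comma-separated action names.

t=1 Suck ⇒ in A — A clean, B soiled
t=2 Right ⇒ in B — A clean, B soiled
t=3 Suck ⇒ in B — A clean, B clean
min 3: Suck A + move + Suck B

Suck, Right, Suck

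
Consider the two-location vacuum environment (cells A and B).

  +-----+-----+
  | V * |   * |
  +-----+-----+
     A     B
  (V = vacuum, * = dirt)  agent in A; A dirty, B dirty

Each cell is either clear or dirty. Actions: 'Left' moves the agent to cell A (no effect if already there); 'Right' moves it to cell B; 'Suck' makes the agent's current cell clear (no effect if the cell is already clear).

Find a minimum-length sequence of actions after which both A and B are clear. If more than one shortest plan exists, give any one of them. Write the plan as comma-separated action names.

Suck, Right, Suck

1. Suck → <A|clear|dirty>
2. Right → <B|clear|dirty>
3. Suck → <B|clear|clear>
min 3: Suck A + move + Suck B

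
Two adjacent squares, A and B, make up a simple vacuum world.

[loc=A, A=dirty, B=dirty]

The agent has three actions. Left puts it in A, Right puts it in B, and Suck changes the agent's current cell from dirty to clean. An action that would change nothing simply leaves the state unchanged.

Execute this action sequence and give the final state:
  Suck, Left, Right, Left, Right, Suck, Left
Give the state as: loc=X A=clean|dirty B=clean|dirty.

loc=A A=clean B=clean

Suck (#1): loc=A A=clean B=dirty
Left (#2): loc=A A=clean B=dirty
Right (#3): loc=B A=clean B=dirty
Left (#4): loc=A A=clean B=dirty
Right (#5): loc=B A=clean B=dirty
Suck (#6): loc=B A=clean B=clean
Left (#7): loc=A A=clean B=clean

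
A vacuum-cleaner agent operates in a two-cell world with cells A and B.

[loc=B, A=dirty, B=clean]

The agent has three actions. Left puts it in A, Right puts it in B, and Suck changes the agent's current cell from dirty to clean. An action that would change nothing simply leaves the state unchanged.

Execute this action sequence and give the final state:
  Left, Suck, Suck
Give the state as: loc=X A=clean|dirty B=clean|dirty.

loc=A A=clean B=clean

Left (#1): loc=A A=dirty B=clean
Suck (#2): loc=A A=clean B=clean
Suck (#3): loc=A A=clean B=clean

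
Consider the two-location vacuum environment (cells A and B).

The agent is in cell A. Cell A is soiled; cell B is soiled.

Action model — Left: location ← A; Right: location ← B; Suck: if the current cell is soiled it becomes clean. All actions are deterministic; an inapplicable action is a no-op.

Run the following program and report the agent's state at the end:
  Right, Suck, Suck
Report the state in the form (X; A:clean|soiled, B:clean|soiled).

t=1 Right ⇒ (B; A:soiled, B:soiled)
t=2 Suck ⇒ (B; A:soiled, B:clean)
t=3 Suck ⇒ (B; A:soiled, B:clean)

(B; A:soiled, B:clean)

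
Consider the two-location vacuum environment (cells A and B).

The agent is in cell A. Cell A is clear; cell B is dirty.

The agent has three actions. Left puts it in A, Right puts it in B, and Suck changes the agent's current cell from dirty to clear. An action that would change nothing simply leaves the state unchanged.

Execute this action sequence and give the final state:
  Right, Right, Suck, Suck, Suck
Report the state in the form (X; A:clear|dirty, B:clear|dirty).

(B; A:clear, B:clear)

[1] after Right: (B; A:clear, B:dirty)
[2] after Right: (B; A:clear, B:dirty)
[3] after Suck: (B; A:clear, B:clear)
[4] after Suck: (B; A:clear, B:clear)
[5] after Suck: (B; A:clear, B:clear)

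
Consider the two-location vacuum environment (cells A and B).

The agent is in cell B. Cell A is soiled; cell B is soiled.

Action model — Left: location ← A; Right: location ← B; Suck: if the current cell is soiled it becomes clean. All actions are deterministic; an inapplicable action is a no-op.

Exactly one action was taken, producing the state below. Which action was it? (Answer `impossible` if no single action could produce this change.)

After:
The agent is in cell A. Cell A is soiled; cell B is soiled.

Left

try  Left: in A — A soiled, B soiled  ← match
try Right: in B — A soiled, B soiled
try  Suck: in B — A soiled, B clean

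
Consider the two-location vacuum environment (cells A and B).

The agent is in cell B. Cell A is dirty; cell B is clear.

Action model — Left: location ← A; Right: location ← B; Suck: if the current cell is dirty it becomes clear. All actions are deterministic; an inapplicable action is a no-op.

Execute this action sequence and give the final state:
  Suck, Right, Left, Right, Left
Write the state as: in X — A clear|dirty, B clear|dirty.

1) do Suck; now in B — A dirty, B clear
2) do Right; now in B — A dirty, B clear
3) do Left; now in A — A dirty, B clear
4) do Right; now in B — A dirty, B clear
5) do Left; now in A — A dirty, B clear

in A — A dirty, B clear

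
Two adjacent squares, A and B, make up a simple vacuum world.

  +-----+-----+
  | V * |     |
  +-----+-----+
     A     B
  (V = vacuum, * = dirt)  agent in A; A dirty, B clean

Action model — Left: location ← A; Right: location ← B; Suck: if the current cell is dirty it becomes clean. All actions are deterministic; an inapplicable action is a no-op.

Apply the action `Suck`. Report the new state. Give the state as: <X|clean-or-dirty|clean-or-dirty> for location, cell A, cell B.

start: <A|dirty|clean>
1. Suck → <A|clean|clean>

<A|clean|clean>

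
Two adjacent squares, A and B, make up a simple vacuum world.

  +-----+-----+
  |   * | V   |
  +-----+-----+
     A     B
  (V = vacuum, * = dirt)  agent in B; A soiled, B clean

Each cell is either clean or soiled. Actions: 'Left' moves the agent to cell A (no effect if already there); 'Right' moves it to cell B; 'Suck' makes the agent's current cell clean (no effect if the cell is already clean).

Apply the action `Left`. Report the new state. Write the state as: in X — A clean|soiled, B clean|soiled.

start: in B — A soiled, B clean
[1] after Left: in A — A soiled, B clean

in A — A soiled, B clean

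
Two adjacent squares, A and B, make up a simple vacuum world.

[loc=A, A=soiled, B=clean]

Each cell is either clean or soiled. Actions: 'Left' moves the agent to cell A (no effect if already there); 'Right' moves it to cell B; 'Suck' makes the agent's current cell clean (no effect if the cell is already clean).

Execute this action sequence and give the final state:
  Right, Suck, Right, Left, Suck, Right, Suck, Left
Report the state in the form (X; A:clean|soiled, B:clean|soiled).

t=1 Right ⇒ (B; A:soiled, B:clean)
t=2 Suck ⇒ (B; A:soiled, B:clean)
t=3 Right ⇒ (B; A:soiled, B:clean)
t=4 Left ⇒ (A; A:soiled, B:clean)
t=5 Suck ⇒ (A; A:clean, B:clean)
t=6 Right ⇒ (B; A:clean, B:clean)
t=7 Suck ⇒ (B; A:clean, B:clean)
t=8 Left ⇒ (A; A:clean, B:clean)

(A; A:clean, B:clean)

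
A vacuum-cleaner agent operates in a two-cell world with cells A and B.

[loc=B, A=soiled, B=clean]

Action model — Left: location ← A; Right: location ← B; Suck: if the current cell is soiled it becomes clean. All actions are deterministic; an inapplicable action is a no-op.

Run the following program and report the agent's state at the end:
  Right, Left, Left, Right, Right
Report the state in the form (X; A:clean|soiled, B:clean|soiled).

(B; A:soiled, B:clean)

[1] after Right: (B; A:soiled, B:clean)
[2] after Left: (A; A:soiled, B:clean)
[3] after Left: (A; A:soiled, B:clean)
[4] after Right: (B; A:soiled, B:clean)
[5] after Right: (B; A:soiled, B:clean)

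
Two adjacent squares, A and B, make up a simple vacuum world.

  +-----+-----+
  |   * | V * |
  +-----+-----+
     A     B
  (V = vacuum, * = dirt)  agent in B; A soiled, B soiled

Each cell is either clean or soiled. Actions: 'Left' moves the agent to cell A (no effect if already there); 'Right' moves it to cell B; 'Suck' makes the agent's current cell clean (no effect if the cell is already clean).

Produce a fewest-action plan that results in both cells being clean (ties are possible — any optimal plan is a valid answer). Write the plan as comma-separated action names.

Suck, Left, Suck

t=1 Suck ⇒ loc=B A=soiled B=clean
t=2 Left ⇒ loc=A A=soiled B=clean
t=3 Suck ⇒ loc=A A=clean B=clean
min 3: Suck B + move + Suck A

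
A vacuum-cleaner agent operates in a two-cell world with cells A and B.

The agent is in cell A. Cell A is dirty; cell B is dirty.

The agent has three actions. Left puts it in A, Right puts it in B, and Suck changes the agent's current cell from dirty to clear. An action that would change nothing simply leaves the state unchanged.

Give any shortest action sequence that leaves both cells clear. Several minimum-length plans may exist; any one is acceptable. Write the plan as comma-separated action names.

Suck, Right, Suck

1. Suck → (A; A:clear, B:dirty)
2. Right → (B; A:clear, B:dirty)
3. Suck → (B; A:clear, B:clear)
min 3: Suck A + move + Suck B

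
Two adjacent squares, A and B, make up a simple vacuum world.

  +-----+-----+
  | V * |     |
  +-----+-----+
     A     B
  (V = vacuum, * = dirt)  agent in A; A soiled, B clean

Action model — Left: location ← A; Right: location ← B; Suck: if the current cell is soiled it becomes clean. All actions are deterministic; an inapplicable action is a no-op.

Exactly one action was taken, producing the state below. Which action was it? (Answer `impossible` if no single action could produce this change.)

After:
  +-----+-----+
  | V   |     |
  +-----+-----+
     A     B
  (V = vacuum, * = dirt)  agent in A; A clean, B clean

Suck

try  Left: loc=A A=soiled B=clean
try Right: loc=B A=soiled B=clean
try  Suck: loc=A A=clean B=clean  ← match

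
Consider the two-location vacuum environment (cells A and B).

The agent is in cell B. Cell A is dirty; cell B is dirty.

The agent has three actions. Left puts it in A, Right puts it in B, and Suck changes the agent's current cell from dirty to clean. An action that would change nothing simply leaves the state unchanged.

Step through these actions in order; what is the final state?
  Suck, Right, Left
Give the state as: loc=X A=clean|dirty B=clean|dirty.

loc=A A=dirty B=clean

step 1/3 (Suck): loc=B A=dirty B=clean
step 2/3 (Right): loc=B A=dirty B=clean
step 3/3 (Left): loc=A A=dirty B=clean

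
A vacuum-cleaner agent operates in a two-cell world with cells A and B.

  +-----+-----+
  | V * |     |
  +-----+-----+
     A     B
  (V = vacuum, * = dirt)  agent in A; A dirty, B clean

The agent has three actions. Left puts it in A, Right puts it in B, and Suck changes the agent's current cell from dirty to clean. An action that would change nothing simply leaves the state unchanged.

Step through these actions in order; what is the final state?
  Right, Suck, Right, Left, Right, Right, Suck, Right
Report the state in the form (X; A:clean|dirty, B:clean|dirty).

(B; A:dirty, B:clean)

Right (#1): (B; A:dirty, B:clean)
Suck (#2): (B; A:dirty, B:clean)
Right (#3): (B; A:dirty, B:clean)
Left (#4): (A; A:dirty, B:clean)
Right (#5): (B; A:dirty, B:clean)
Right (#6): (B; A:dirty, B:clean)
Suck (#7): (B; A:dirty, B:clean)
Right (#8): (B; A:dirty, B:clean)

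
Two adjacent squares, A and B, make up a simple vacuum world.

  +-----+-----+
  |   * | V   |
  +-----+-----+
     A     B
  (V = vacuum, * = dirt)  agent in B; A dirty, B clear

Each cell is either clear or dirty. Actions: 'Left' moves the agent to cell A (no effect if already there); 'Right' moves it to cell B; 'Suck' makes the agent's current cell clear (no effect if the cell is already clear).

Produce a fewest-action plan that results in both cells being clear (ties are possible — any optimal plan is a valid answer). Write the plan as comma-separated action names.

1. Left → (A; A:dirty, B:clear)
2. Suck → (A; A:clear, B:clear)
min 2: go A then Suck

Left, Suck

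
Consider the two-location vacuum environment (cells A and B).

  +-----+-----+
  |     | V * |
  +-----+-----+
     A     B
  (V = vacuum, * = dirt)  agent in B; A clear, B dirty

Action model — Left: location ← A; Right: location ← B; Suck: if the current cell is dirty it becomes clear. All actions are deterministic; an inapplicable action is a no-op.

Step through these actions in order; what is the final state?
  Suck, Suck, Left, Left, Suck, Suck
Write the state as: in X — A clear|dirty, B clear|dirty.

t=1 Suck ⇒ in B — A clear, B clear
t=2 Suck ⇒ in B — A clear, B clear
t=3 Left ⇒ in A — A clear, B clear
t=4 Left ⇒ in A — A clear, B clear
t=5 Suck ⇒ in A — A clear, B clear
t=6 Suck ⇒ in A — A clear, B clear

in A — A clear, B clear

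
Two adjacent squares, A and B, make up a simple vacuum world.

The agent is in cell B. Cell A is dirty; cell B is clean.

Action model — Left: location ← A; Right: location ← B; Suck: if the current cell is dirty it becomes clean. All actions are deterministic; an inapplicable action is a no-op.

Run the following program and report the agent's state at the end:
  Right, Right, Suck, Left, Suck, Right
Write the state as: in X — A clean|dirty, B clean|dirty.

in B — A clean, B clean

1) do Right; now in B — A dirty, B clean
2) do Right; now in B — A dirty, B clean
3) do Suck; now in B — A dirty, B clean
4) do Left; now in A — A dirty, B clean
5) do Suck; now in A — A clean, B clean
6) do Right; now in B — A clean, B clean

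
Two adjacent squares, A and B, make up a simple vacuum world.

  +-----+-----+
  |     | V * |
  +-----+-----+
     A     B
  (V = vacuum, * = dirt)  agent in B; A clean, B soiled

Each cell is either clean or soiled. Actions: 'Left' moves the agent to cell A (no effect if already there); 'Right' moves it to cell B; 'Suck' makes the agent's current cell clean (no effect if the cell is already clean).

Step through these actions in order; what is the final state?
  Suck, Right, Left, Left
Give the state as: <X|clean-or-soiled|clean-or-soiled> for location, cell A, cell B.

step 1/4 (Suck): <B|clean|clean>
step 2/4 (Right): <B|clean|clean>
step 3/4 (Left): <A|clean|clean>
step 4/4 (Left): <A|clean|clean>

<A|clean|clean>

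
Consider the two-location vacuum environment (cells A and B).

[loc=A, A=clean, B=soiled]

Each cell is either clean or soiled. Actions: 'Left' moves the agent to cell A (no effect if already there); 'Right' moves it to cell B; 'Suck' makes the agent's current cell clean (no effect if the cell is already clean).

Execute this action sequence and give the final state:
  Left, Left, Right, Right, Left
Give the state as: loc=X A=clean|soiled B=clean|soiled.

t=1 Left ⇒ loc=A A=clean B=soiled
t=2 Left ⇒ loc=A A=clean B=soiled
t=3 Right ⇒ loc=B A=clean B=soiled
t=4 Right ⇒ loc=B A=clean B=soiled
t=5 Left ⇒ loc=A A=clean B=soiled

loc=A A=clean B=soiled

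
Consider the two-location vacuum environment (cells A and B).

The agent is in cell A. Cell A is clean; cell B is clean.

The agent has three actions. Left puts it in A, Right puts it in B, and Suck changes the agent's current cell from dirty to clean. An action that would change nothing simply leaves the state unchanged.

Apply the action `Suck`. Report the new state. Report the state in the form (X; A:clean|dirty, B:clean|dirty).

start: (A; A:clean, B:clean)
1) do Suck; now (A; A:clean, B:clean)

(A; A:clean, B:clean)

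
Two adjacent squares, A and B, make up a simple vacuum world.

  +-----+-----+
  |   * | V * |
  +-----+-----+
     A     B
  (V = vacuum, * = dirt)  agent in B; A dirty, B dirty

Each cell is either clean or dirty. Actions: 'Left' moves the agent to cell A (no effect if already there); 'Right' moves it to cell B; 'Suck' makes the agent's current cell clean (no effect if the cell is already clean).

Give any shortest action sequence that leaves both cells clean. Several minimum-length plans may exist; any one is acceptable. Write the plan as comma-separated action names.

Suck (#1): <B|dirty|clean>
Left (#2): <A|dirty|clean>
Suck (#3): <A|clean|clean>
min 3: Suck B + move + Suck A

Suck, Left, Suck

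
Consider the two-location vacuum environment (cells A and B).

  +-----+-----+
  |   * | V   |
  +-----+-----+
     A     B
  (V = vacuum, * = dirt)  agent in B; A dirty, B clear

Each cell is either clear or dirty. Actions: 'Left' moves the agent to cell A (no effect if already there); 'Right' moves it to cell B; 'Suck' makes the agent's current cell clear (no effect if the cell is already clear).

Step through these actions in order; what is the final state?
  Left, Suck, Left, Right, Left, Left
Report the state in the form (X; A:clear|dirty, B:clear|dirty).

(A; A:clear, B:clear)

1. Left → (A; A:dirty, B:clear)
2. Suck → (A; A:clear, B:clear)
3. Left → (A; A:clear, B:clear)
4. Right → (B; A:clear, B:clear)
5. Left → (A; A:clear, B:clear)
6. Left → (A; A:clear, B:clear)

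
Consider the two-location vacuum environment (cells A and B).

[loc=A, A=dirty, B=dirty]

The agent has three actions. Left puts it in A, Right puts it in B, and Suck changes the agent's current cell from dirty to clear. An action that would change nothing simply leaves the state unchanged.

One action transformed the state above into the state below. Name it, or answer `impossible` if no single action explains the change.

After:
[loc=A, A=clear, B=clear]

try  Left: loc=A A=dirty B=dirty
try Right: loc=B A=dirty B=dirty
try  Suck: loc=A A=clear B=dirty
no single action produces the after-state

impossible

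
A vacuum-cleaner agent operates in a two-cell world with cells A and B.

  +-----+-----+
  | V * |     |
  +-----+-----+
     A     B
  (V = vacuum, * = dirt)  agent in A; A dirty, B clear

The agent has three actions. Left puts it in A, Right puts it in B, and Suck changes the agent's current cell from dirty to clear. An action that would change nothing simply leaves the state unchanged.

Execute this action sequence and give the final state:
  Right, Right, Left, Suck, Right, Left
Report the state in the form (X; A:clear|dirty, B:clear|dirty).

Right (#1): (B; A:dirty, B:clear)
Right (#2): (B; A:dirty, B:clear)
Left (#3): (A; A:dirty, B:clear)
Suck (#4): (A; A:clear, B:clear)
Right (#5): (B; A:clear, B:clear)
Left (#6): (A; A:clear, B:clear)

(A; A:clear, B:clear)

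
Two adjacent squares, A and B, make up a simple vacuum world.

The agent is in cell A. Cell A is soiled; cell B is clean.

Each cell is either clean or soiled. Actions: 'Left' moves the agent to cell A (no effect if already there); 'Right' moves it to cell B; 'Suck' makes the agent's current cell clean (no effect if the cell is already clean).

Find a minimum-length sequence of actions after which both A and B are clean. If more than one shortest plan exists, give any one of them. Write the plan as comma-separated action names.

1) do Suck; now (A; A:clean, B:clean)
min 1: A is soiled, one Suck

Suck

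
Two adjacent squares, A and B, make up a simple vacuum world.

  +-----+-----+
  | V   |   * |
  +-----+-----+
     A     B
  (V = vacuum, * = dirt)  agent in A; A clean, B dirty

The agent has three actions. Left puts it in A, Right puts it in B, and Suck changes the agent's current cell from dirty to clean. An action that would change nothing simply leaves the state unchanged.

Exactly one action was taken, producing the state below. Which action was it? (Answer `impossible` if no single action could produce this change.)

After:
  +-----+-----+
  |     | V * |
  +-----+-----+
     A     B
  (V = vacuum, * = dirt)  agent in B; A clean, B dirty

Right

try  Left: in A — A clean, B dirty
try Right: in B — A clean, B dirty  ← match
try  Suck: in A — A clean, B dirty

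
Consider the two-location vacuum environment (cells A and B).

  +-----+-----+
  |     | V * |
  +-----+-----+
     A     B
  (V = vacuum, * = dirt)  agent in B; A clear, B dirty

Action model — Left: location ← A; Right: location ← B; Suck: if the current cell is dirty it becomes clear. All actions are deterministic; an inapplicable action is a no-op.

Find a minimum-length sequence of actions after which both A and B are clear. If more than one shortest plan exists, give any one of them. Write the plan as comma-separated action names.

Suck

Suck (#1): <B|clear|clear>
min 1: B is dirty, one Suck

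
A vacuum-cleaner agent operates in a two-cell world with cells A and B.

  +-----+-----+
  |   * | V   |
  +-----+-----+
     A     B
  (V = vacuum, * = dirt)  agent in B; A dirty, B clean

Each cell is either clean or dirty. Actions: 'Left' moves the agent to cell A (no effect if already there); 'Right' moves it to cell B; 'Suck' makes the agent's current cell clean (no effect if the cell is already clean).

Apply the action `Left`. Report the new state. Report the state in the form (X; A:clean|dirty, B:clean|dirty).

(A; A:dirty, B:clean)

start: (B; A:dirty, B:clean)
1) do Left; now (A; A:dirty, B:clean)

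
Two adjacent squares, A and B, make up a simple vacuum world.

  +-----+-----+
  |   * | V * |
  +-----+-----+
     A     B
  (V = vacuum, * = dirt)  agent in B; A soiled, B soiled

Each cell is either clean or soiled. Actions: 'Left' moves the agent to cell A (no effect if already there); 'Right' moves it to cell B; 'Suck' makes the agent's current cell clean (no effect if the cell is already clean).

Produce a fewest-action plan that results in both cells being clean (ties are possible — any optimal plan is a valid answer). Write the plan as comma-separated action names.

1) do Suck; now loc=B A=soiled B=clean
2) do Left; now loc=A A=soiled B=clean
3) do Suck; now loc=A A=clean B=clean
min 3: Suck B + move + Suck A

Suck, Left, Suck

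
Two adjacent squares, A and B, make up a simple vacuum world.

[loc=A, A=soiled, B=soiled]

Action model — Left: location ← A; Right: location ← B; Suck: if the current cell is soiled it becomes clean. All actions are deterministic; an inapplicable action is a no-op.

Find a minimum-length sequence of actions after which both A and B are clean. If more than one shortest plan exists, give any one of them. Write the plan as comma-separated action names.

Suck, Right, Suck

step 1/3 (Suck): in A — A clean, B soiled
step 2/3 (Right): in B — A clean, B soiled
step 3/3 (Suck): in B — A clean, B clean
min 3: Suck A + move + Suck B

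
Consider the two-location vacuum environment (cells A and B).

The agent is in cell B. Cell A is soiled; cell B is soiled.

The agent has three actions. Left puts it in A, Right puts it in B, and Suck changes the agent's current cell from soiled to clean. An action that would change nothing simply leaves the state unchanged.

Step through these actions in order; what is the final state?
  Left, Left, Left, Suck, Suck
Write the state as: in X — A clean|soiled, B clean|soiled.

in A — A clean, B soiled

1. Left → in A — A soiled, B soiled
2. Left → in A — A soiled, B soiled
3. Left → in A — A soiled, B soiled
4. Suck → in A — A clean, B soiled
5. Suck → in A — A clean, B soiled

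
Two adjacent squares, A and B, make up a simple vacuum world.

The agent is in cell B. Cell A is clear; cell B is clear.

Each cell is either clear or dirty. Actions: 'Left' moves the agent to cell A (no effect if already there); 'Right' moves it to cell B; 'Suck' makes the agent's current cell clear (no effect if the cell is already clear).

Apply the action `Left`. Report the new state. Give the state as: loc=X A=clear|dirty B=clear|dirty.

start: loc=B A=clear B=clear
t=1 Left ⇒ loc=A A=clear B=clear

loc=A A=clear B=clear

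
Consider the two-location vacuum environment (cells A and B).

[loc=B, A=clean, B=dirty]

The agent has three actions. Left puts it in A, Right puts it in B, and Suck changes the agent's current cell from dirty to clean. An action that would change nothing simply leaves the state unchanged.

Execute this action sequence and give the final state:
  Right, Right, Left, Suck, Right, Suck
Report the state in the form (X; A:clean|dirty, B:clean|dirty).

1. Right → (B; A:clean, B:dirty)
2. Right → (B; A:clean, B:dirty)
3. Left → (A; A:clean, B:dirty)
4. Suck → (A; A:clean, B:dirty)
5. Right → (B; A:clean, B:dirty)
6. Suck → (B; A:clean, B:clean)

(B; A:clean, B:clean)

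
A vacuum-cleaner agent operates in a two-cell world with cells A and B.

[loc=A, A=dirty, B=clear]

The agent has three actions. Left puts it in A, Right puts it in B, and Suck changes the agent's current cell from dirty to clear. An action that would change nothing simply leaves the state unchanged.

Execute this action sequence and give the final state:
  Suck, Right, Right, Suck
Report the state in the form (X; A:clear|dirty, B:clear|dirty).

[1] after Suck: (A; A:clear, B:clear)
[2] after Right: (B; A:clear, B:clear)
[3] after Right: (B; A:clear, B:clear)
[4] after Suck: (B; A:clear, B:clear)

(B; A:clear, B:clear)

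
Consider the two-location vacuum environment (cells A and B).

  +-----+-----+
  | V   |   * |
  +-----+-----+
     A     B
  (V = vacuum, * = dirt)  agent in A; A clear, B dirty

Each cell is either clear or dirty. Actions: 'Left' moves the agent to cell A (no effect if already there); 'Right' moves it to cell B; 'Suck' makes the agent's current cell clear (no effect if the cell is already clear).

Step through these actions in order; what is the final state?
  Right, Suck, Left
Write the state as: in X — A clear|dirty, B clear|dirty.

[1] after Right: in B — A clear, B dirty
[2] after Suck: in B — A clear, B clear
[3] after Left: in A — A clear, B clear

in A — A clear, B clear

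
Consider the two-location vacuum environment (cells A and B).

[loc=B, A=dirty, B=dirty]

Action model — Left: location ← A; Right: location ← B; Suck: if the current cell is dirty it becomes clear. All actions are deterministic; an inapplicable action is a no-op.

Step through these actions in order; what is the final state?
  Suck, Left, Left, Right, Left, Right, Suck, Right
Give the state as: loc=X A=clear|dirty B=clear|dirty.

1. Suck → loc=B A=dirty B=clear
2. Left → loc=A A=dirty B=clear
3. Left → loc=A A=dirty B=clear
4. Right → loc=B A=dirty B=clear
5. Left → loc=A A=dirty B=clear
6. Right → loc=B A=dirty B=clear
7. Suck → loc=B A=dirty B=clear
8. Right → loc=B A=dirty B=clear

loc=B A=dirty B=clear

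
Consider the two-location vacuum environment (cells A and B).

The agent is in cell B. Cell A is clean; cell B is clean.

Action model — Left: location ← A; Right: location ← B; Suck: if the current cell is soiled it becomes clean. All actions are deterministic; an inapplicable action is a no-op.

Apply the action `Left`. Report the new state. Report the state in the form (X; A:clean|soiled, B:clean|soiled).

(A; A:clean, B:clean)

start: (B; A:clean, B:clean)
1) do Left; now (A; A:clean, B:clean)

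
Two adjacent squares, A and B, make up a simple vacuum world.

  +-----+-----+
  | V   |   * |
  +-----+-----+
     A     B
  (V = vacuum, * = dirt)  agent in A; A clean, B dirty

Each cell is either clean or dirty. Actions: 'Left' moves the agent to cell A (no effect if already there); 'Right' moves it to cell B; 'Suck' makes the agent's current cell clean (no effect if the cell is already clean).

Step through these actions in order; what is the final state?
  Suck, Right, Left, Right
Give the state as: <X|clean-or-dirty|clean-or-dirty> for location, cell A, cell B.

<B|clean|dirty>

1) do Suck; now <A|clean|dirty>
2) do Right; now <B|clean|dirty>
3) do Left; now <A|clean|dirty>
4) do Right; now <B|clean|dirty>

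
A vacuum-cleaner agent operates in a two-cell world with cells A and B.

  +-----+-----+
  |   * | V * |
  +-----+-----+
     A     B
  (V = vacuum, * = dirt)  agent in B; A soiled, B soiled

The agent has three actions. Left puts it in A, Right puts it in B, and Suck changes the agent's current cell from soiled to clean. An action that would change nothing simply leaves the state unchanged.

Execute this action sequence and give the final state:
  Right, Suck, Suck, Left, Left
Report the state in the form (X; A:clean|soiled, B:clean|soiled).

[1] after Right: (B; A:soiled, B:soiled)
[2] after Suck: (B; A:soiled, B:clean)
[3] after Suck: (B; A:soiled, B:clean)
[4] after Left: (A; A:soiled, B:clean)
[5] after Left: (A; A:soiled, B:clean)

(A; A:soiled, B:clean)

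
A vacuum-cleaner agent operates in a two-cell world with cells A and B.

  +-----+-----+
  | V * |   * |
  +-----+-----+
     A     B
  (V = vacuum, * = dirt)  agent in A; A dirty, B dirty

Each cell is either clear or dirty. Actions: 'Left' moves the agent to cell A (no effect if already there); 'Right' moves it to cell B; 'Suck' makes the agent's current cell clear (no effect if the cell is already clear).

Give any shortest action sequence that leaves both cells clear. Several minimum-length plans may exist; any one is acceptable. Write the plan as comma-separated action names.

Suck, Right, Suck

[1] after Suck: in A — A clear, B dirty
[2] after Right: in B — A clear, B dirty
[3] after Suck: in B — A clear, B clear
min 3: Suck A + move + Suck B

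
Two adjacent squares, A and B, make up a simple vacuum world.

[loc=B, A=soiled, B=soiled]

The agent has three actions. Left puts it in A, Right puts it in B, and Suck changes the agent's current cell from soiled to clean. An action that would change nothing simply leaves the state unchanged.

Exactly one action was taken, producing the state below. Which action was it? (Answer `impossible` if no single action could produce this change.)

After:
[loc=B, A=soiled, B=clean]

Suck

try  Left: (A; A:soiled, B:soiled)
try Right: (B; A:soiled, B:soiled)
try  Suck: (B; A:soiled, B:clean)  ← match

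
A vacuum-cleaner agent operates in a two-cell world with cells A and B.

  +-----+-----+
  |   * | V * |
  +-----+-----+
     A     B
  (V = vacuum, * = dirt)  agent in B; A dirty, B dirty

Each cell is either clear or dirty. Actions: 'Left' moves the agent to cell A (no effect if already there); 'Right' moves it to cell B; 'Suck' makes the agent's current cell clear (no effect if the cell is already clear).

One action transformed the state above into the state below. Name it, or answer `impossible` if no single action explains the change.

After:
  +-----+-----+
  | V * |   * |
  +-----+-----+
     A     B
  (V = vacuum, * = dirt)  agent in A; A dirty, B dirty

Left

try  Left: loc=A A=dirty B=dirty  ← match
try Right: loc=B A=dirty B=dirty
try  Suck: loc=B A=dirty B=clear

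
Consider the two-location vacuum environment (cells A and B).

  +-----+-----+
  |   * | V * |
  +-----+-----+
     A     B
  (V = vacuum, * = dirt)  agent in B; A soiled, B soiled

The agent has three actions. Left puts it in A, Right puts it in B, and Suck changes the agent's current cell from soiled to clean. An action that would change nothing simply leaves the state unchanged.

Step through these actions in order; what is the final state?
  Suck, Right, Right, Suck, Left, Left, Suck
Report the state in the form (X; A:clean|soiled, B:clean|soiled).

t=1 Suck ⇒ (B; A:soiled, B:clean)
t=2 Right ⇒ (B; A:soiled, B:clean)
t=3 Right ⇒ (B; A:soiled, B:clean)
t=4 Suck ⇒ (B; A:soiled, B:clean)
t=5 Left ⇒ (A; A:soiled, B:clean)
t=6 Left ⇒ (A; A:soiled, B:clean)
t=7 Suck ⇒ (A; A:clean, B:clean)

(A; A:clean, B:clean)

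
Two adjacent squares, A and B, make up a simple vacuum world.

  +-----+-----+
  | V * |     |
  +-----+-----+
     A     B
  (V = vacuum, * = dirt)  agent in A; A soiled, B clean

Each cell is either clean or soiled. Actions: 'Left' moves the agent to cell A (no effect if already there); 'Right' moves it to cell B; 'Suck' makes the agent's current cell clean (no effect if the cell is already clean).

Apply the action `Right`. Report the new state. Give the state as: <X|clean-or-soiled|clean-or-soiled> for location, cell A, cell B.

start: <A|soiled|clean>
step 1/1 (Right): <B|soiled|clean>

<B|soiled|clean>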